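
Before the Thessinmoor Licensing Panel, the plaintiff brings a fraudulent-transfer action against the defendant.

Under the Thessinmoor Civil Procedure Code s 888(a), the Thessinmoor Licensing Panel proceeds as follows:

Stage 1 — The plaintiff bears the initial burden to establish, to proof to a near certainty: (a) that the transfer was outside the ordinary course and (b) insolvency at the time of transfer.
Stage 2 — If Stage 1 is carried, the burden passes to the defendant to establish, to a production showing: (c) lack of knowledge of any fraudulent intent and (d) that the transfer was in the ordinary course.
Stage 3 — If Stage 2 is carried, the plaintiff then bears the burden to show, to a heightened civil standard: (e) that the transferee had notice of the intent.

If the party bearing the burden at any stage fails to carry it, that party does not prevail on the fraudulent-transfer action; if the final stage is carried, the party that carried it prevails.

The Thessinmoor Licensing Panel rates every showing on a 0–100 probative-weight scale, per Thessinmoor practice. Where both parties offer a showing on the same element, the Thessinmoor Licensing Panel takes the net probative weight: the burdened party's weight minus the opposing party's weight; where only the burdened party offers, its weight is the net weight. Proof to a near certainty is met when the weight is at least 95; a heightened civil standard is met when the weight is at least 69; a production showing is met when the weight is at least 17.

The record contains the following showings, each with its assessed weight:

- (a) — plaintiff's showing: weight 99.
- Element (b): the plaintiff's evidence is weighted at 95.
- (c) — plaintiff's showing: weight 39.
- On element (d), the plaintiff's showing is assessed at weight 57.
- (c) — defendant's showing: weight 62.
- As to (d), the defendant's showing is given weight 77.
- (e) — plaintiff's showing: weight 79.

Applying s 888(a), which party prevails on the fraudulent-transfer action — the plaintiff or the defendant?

plaintiff

Stage 1 (plaintiff, proof to a near certainty, weight is at least 95): (a) 99 ≥ 95 — meets; (b) 95 ≥ 95 — meets.
  Stage 1 carried; the burden shifts to the defendant.
Stage 2 (defendant, a production showing, weight is at least 17): (c) net 62−39=23 ≥ 17 — meets; (d) net 77−57=20 ≥ 17 — meets.
  Stage 2 is satisfied; the onus moves to the plaintiff.
Stage 3 (plaintiff, a heightened civil standard, weight is at least 69): (e) 79 ≥ 69 — meets.
  All elements met at the final stage.
All stages carried — the plaintiff prevails.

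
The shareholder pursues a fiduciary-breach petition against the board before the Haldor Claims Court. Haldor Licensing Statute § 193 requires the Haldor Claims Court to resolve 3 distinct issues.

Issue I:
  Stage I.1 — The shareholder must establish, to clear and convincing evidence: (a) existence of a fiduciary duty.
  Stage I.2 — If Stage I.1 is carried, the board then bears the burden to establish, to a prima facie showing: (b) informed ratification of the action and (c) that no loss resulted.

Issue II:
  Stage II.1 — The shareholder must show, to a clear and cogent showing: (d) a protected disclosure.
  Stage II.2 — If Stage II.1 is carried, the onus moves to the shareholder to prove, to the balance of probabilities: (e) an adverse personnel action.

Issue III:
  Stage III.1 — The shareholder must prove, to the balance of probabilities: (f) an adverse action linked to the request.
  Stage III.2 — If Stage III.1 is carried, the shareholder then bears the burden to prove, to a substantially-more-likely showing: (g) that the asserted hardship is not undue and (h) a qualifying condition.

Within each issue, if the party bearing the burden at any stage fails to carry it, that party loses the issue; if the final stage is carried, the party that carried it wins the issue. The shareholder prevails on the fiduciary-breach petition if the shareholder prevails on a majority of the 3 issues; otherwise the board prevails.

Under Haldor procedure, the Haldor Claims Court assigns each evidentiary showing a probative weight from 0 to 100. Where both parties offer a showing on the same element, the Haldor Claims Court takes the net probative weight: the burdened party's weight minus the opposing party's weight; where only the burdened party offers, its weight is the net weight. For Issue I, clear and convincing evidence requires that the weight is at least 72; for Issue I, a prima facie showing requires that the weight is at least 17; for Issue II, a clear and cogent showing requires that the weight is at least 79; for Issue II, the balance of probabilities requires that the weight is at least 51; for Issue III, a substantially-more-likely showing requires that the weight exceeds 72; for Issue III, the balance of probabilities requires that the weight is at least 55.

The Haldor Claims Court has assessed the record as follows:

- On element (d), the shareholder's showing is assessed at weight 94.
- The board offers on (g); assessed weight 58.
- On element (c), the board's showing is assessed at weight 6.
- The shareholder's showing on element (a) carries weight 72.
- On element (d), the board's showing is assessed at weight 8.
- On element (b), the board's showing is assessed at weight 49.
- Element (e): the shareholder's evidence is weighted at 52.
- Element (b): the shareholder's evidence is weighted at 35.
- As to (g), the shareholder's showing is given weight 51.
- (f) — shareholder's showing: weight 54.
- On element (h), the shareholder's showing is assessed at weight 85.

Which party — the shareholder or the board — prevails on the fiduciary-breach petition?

shareholder

— Issue I —
At Stage I.1 the shareholder must meet clear and convincing evidence (weight is at least 72): on (a) the weight is 72, which does reach 72, so (a) meets the standard.
  The shareholder carries Stage I.1; the board now bears the burden.
At Stage I.2 the board must meet a prima facie showing (weight is at least 17): on (b) the weight is 49 less the opposing 35 gives net 14, which does not reach 17, so (b) does not meet the standard; on (c) the weight is 6, which does not reach 17, so (c) does not meet the standard.
  The board does not carry Stage I.2.
The analysis ends at Stage I.2; the shareholder prevails on this issue.
— Issue II —
At Stage II.1 the shareholder must meet a clear and cogent showing (weight is at least 79): on (d) the weight is 94 less the opposing 8 gives net 86, ≥ 79, so (d) meets the standard.
  All elements met. The shareholder retains the burden for Stage II.2.
At Stage II.2 the shareholder must meet the balance of probabilities (weight is at least 51): on (e) the weight is 52, ≥ 51, so (e) meets the standard.
  All elements met at the final stage.
With every stage satisfied, the shareholder prevails on this issue.
— Issue III —
Stage III.1 (shareholder, the balance of probabilities, weight is at least 55): (f) 54 < 55 — fails.
  Stage III.1 not carried; the shareholder fails its burden.
The analysis ends at Stage III.1; the board prevails on this issue.
Per-issue: Issue I → shareholder; Issue II → shareholder; Issue III → board. The shareholder must prevail on a majority of issues; overall, the shareholder prevails.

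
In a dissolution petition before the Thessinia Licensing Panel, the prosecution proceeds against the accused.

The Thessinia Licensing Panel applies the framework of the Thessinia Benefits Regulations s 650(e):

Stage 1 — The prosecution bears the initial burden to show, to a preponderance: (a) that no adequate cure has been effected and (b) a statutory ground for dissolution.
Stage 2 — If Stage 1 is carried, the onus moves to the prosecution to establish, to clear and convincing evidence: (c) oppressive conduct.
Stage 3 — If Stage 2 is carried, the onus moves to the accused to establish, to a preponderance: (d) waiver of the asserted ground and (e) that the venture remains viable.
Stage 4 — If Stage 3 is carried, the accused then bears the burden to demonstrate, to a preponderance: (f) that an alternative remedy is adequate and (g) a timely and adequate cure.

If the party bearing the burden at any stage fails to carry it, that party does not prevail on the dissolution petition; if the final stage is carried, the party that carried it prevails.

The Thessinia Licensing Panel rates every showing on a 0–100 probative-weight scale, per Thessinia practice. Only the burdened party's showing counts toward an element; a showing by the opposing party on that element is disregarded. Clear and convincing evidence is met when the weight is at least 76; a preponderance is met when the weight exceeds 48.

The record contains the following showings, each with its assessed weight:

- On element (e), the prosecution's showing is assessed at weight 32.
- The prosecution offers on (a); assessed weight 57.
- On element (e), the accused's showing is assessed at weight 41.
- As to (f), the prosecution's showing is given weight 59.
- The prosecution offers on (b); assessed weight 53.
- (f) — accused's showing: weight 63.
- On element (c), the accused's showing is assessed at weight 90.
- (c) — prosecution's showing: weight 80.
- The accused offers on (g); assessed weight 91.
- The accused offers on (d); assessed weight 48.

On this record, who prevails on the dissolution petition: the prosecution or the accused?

prosecution

Stage 1 — burden on prosecution; standard: a preponderance (weight exceeds 48).
    (a): 57 > 48 [met]
    (b): 53 > 48 [met]
  All elements met. The prosecution retains the burden for Stage 2.
Stage 2 — burden on prosecution; standard: clear and convincing evidence (weight is at least 76).
    (c): 80 (accused's 90 disregarded) ≥ 76 [met]
  Stage 2 carried; the burden shifts to the accused.
Stage 3 — burden on accused; standard: a preponderance (weight exceeds 48).
    (d): 48 ≤ 48 [not met]
    (e): 41 (prosecution's 32 disregarded) ≤ 48 [not met]
  Stage 3 not carried; the accused fails its burden.
The prosecution prevails.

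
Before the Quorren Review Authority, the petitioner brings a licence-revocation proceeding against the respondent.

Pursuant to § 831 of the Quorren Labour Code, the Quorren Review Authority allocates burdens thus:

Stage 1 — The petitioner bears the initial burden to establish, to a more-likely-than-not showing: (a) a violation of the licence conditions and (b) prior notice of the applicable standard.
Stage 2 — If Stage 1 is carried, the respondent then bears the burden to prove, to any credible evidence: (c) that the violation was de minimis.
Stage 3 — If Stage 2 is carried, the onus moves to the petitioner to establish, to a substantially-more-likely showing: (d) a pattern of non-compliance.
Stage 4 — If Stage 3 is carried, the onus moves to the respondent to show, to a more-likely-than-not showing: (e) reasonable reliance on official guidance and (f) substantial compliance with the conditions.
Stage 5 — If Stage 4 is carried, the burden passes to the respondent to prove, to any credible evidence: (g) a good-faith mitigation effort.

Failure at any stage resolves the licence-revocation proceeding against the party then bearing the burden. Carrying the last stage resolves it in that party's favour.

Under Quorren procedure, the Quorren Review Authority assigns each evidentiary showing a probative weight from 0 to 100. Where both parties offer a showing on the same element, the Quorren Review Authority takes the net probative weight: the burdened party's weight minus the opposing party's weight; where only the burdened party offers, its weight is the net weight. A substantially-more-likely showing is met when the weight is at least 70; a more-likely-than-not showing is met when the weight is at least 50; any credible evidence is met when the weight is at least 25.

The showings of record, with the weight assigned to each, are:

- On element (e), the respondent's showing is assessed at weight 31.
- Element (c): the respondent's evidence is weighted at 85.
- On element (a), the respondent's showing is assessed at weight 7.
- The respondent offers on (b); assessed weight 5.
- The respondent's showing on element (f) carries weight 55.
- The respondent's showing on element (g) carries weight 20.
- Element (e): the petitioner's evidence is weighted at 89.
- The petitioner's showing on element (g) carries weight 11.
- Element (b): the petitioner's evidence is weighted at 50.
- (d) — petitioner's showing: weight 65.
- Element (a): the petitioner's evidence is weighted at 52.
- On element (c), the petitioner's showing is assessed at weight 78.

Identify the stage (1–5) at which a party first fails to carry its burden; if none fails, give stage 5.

At Stage 1 the petitioner must meet a more-likely-than-not showing (weight is at least 50): on (a) the weight is 52 less the opposing 7 gives net 45, < 50, so (a) does not meet the standard; on (b) the weight is 50 less the opposing 5 gives net 45, < 50, so (b) does not meet the standard.
  The petitioner does not carry Stage 1.
The respondent prevails.

stage 1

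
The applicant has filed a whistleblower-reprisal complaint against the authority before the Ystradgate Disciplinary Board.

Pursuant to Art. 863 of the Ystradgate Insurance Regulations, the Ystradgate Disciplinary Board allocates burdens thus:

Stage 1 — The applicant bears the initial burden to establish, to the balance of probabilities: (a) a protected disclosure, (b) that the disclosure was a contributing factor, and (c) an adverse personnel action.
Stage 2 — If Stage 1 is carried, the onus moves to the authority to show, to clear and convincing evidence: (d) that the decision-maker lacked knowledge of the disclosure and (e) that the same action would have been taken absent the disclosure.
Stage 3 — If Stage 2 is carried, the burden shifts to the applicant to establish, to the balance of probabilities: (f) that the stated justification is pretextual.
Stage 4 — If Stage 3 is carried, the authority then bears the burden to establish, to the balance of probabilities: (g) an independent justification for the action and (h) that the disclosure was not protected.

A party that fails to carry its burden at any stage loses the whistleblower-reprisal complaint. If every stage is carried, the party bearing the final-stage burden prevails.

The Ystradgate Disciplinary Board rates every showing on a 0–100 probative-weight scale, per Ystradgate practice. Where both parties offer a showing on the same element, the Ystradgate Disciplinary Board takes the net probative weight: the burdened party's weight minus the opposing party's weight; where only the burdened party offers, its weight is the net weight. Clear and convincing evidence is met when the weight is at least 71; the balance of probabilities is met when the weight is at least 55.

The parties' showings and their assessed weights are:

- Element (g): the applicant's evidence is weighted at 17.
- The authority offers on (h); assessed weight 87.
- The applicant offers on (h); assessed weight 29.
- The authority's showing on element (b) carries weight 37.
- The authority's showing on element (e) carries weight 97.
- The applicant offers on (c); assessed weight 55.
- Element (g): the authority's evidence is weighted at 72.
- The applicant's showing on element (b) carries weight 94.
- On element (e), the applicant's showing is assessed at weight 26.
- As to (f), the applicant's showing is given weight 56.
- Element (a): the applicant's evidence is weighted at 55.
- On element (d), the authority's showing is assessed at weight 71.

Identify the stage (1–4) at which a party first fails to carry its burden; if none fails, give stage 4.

At Stage 1 the applicant must meet the balance of probabilities (weight is at least 55): on (a) the weight is 55, ≥ 55, so (a) meets the standard; on (b) the weight is 94 less the opposing 37 gives net 57, ≥ 55, so (b) meets the standard; on (c) the weight is 55, ≥ 55, so (c) meets the standard.
  Stage 1 carried; the burden shifts to the authority.
At Stage 2 the authority must meet clear and convincing evidence (weight is at least 71): on (d) the weight is 71, which does reach 71, so (d) meets the standard; on (e) the weight is 97 less the opposing 26 gives net 71, ≥ 71, so (e) meets the standard.
  The authority carries Stage 2; the applicant now bears the burden.
At Stage 3 the applicant must meet the balance of probabilities (weight is at least 55): on (f) the weight is 56, ≥ 55, so (f) meets the standard.
  All elements met. The burden passes to the authority.
At Stage 4 the authority must meet the balance of probabilities (weight is at least 55): on (g) the weight is 72 less the opposing 17 gives net 55, ≥ 55, so (g) meets the standard; on (h) the weight is 87 less the opposing 29 gives net 58, ≥ 55, so (h) meets the standard.
  Stage 4 carried; the final stage is satisfied.
With every stage satisfied, the authority prevails.

stage 4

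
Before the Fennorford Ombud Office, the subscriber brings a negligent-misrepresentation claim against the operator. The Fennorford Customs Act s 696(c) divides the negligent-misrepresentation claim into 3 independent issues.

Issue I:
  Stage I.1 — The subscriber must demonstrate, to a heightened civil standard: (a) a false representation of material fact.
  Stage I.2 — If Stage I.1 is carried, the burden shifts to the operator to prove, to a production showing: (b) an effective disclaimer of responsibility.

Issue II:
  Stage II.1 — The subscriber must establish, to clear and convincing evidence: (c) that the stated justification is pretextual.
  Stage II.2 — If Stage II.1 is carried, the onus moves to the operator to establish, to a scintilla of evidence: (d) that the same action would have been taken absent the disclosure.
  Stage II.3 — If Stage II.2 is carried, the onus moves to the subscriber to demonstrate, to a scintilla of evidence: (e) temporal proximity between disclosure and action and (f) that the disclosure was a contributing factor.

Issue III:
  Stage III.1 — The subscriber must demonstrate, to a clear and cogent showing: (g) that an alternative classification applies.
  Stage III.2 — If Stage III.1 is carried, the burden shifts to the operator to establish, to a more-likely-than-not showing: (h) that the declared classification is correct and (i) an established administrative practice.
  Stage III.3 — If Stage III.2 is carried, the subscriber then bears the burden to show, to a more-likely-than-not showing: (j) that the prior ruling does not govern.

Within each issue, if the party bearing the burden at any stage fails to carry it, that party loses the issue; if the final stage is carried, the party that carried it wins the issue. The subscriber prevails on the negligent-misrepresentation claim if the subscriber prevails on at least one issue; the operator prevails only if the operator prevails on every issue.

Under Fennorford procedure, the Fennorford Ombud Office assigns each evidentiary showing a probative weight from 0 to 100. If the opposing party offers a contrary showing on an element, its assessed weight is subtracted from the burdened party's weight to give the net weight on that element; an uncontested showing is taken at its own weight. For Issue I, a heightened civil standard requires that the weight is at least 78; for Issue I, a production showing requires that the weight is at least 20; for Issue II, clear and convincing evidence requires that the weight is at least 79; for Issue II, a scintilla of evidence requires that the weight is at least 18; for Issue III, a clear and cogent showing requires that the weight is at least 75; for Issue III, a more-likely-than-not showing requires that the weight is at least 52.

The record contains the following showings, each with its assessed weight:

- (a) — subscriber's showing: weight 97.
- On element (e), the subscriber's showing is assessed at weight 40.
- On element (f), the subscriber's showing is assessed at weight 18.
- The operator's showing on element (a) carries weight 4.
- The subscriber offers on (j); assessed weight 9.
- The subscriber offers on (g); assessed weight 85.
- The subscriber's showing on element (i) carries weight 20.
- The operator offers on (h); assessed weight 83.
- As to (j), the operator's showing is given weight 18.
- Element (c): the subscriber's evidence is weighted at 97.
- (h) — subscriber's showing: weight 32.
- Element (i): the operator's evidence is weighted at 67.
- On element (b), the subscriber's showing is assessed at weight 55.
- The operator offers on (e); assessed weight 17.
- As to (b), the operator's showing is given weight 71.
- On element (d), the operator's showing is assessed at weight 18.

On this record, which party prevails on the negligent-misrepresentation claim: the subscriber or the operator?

— Issue I —
Stage I.1 (subscriber, a heightened civil standard, weight is at least 78): (a) net 97−4=93 ≥ 78 — meets.
  The subscriber carries Stage I.1; the operator now bears the burden.
Stage I.2 (operator, a production showing, weight is at least 20): (b) net 71−55=16 < 20 — fails.
  Stage I.2 not carried; the operator fails its burden.
So the subscriber prevails on this issue.
— Issue II —
At Stage II.1 the subscriber must meet clear and convincing evidence (weight is at least 79): on (c) the weight is 97, which does reach 79, so (c) meets the standard.
  Stage II.1 is satisfied; the onus moves to the operator.
At Stage II.2 the operator must meet a scintilla of evidence (weight is at least 18): on (d) the weight is 18, which does reach 18, so (d) meets the standard.
  Stage II.2 carried; the burden shifts to the subscriber.
At Stage II.3 the subscriber must meet a scintilla of evidence (weight is at least 18): on (e) the weight is 40 less the opposing 17 gives net 23, ≥ 18, so (e) meets the standard; on (f) the weight is 18, which does reach 18, so (f) meets the standard.
  The subscriber carries the last stage.
Every stage carried; the subscriber prevails on this issue.
— Issue III —
Stage III.1 — burden on subscriber; standard: a clear and cogent showing (weight is at least 75).
    (g): 85 ≥ 75 [met]
  Stage III.1 carried; the burden shifts to the operator.
Stage III.2 — burden on operator; standard: a more-likely-than-not showing (weight is at least 52).
    (h): 83 − 32 = 51 < 52 [not met]
    (i): 67 − 20 = 47 < 52 [not met]
  The operator does not carry Stage III.2.
The analysis ends at Stage III.2; the subscriber prevails on this issue.
Per-issue: Issue I → subscriber; Issue II → subscriber; Issue III → subscriber. The subscriber must prevail on at least one issue; overall, the subscriber prevails.

subscriber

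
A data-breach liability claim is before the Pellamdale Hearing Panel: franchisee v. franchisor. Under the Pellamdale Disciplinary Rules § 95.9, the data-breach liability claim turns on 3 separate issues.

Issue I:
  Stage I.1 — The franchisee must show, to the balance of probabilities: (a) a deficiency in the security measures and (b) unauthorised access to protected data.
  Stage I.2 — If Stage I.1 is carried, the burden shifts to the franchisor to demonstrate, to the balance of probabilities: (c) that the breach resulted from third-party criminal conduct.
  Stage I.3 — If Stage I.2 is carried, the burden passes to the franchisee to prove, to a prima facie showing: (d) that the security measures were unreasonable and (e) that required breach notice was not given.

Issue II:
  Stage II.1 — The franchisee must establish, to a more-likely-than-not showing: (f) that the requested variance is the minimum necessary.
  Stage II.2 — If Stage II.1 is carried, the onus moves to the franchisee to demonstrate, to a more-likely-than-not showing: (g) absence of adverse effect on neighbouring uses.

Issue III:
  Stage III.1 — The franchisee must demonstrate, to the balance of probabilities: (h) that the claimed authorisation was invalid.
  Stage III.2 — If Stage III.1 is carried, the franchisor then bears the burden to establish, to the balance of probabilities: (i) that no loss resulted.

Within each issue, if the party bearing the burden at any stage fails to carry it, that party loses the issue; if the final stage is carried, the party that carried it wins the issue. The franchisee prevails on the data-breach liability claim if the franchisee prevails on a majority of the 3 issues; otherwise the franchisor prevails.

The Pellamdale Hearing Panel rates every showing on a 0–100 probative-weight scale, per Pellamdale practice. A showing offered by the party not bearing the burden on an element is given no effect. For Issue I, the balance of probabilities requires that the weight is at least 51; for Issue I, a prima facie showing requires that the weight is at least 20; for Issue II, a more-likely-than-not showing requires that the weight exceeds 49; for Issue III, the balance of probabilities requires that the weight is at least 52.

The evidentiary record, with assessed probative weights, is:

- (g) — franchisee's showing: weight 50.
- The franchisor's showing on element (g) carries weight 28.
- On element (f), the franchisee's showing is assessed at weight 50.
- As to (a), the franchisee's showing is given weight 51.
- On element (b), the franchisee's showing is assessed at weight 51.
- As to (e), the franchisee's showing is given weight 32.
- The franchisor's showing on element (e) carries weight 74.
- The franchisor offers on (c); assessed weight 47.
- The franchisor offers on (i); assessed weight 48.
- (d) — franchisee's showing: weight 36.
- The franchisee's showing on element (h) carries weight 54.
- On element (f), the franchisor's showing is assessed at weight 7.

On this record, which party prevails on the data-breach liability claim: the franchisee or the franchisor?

— Issue I —
At Stage I.1 the franchisee must meet the balance of probabilities (weight is at least 51): on (a) the weight is 51, ≥ 51, so (a) meets the standard; on (b) the weight is 51, ≥ 51, so (b) meets the standard.
  Stage I.1 carried; the burden shifts to the franchisor.
At Stage I.2 the franchisor must meet the balance of probabilities (weight is at least 51): on (c) the weight is 47, < 51, so (c) does not meet the standard.
  Stage I.2 not carried; the franchisor fails its burden.
The analysis ends at Stage I.2; the franchisee prevails on this issue.
— Issue II —
Stage II.1 — burden on franchisee; standard: a more-likely-than-not showing (weight exceeds 49).
    (f): 50 (franchisor's 7 disregarded) > 49 [met]
  All elements met. The franchisee retains the burden for Stage II.2.
Stage II.2 — burden on franchisee; standard: a more-likely-than-not showing (weight exceeds 49).
    (g): 50 (franchisor's 28 disregarded) > 49 [met]
  Stage II.2 carried; the final stage is satisfied.
Every stage carried; the franchisee prevails on this issue.
— Issue III —
Stage III.1 — burden on franchisee; standard: the balance of probabilities (weight is at least 52).
    (h): 54 ≥ 52 [met]
  Stage III.1 carried; the burden shifts to the franchisor.
Stage III.2 — burden on franchisor; standard: the balance of probabilities (weight is at least 52).
    (i): 48 < 52 [not met]
  The franchisor does not carry Stage III.2.
The analysis ends at Stage III.2; the franchisee prevails on this issue.
Per-issue: Issue I → franchisee; Issue II → franchisee; Issue III → franchisee. The franchisee must prevail on a majority of issues; overall, the franchisee prevails.

franchisee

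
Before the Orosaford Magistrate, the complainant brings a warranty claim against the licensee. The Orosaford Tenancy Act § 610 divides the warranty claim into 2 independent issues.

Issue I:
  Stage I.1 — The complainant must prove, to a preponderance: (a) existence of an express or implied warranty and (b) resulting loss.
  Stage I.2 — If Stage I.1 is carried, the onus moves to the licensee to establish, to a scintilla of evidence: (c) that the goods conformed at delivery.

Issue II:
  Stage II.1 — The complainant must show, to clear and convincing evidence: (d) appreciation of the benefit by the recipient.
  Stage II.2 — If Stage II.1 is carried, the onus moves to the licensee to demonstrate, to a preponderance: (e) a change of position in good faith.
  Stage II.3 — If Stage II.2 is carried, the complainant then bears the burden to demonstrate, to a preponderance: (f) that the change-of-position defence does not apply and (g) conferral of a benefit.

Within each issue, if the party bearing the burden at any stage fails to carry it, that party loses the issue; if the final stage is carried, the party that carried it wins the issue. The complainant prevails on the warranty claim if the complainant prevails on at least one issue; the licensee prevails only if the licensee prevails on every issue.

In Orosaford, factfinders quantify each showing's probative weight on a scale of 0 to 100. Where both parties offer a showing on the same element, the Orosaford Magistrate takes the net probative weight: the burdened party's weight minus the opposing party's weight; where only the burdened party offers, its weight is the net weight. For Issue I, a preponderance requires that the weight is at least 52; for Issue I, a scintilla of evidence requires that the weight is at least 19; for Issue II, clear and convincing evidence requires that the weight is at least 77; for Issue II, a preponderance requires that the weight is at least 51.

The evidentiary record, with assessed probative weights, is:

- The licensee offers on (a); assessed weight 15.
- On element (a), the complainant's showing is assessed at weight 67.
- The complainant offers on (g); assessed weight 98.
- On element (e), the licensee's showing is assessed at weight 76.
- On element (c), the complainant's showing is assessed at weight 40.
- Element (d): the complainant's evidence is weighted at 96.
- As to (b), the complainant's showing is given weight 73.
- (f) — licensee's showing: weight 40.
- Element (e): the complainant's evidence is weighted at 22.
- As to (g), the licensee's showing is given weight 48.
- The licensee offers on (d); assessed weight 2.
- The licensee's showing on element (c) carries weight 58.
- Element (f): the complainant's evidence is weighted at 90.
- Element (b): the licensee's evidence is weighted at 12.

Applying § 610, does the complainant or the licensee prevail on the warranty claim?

complainant

— Issue I —
Stage I.1 — burden on complainant; standard: a preponderance (weight is at least 52).
    (a): 67 − 15 = 52 ≥ 52 [met]
    (b): 73 − 12 = 61 ≥ 52 [met]
  Stage I.1 carried; the burden shifts to the licensee.
Stage I.2 — burden on licensee; standard: a scintilla of evidence (weight is at least 19).
    (c): 58 − 40 = 18 < 19 [not met]
  Not every element is met, so the licensee fails to carry Stage I.2.
So the complainant prevails on this issue.
— Issue II —
Stage II.1 — burden on complainant; standard: clear and convincing evidence (weight is at least 77).
    (d): 96 − 2 = 94 ≥ 77 [met]
  All elements met. The burden passes to the licensee.
Stage II.2 — burden on licensee; standard: a preponderance (weight is at least 51).
    (e): 76 − 22 = 54 ≥ 51 [met]
  The licensee carries Stage II.2; the complainant now bears the burden.
Stage II.3 — burden on complainant; standard: a preponderance (weight is at least 51).
    (f): 90 − 40 = 50 < 51 [not met]
    (g): 98 − 48 = 50 < 51 [not met]
  Not every element is met, so the complainant fails to carry Stage II.3.
So the licensee prevails on this issue.
Per-issue: Issue I → complainant; Issue II → licensee. The complainant must prevail on at least one issue; overall, the complainant prevails.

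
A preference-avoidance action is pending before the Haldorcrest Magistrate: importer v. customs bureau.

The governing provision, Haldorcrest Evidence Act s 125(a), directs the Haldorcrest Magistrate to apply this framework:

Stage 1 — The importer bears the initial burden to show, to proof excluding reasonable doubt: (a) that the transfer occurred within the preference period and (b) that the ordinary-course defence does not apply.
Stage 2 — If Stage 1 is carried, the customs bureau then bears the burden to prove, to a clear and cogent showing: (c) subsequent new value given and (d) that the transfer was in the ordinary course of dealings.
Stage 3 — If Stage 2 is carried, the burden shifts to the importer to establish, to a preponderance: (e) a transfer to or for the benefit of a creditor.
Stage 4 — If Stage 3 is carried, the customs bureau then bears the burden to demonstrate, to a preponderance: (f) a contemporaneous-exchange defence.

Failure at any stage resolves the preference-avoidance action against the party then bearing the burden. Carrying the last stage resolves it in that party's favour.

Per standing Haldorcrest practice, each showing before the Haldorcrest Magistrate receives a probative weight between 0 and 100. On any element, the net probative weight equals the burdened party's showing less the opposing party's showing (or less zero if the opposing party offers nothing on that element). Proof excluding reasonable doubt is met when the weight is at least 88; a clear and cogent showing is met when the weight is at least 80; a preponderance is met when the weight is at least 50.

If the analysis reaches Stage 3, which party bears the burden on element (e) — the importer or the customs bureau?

Stage 3's rule assigns the burden to the importer (to a preponderance).

importer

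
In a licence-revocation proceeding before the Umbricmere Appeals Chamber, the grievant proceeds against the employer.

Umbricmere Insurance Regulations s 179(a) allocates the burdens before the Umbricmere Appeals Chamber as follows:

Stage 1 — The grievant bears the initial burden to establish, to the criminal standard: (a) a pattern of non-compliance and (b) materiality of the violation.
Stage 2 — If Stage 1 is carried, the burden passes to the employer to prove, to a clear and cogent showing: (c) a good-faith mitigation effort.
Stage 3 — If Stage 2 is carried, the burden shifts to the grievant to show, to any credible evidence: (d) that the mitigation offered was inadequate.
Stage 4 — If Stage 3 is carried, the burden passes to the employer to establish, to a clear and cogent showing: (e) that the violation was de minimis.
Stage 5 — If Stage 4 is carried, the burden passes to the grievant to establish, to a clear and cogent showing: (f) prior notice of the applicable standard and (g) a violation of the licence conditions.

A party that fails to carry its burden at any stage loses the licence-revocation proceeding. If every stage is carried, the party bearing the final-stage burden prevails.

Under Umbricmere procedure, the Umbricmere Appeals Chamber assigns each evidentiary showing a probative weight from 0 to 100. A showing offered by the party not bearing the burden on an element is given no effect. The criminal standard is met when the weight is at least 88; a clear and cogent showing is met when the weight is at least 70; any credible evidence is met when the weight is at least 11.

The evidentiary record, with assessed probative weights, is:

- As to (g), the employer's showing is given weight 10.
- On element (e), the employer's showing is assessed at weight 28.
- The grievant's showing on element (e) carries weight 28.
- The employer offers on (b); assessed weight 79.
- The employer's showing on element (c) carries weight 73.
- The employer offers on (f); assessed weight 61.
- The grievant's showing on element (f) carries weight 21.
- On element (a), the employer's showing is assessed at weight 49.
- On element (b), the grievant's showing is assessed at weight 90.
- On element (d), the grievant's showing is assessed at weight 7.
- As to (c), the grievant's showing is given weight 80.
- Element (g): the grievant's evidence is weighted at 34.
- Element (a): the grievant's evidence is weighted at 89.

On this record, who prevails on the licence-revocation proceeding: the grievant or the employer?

employer

At Stage 1 the grievant must meet the criminal standard (weight is at least 88): on (a) the weight is 89 (the employer's 49 is given no effect), which does reach 88, so (a) meets the standard; on (b) the weight is 90 (the employer's 79 is given no effect), ≥ 88, so (b) meets the standard.
  All elements met. The burden passes to the employer.
At Stage 2 the employer must meet a clear and cogent showing (weight is at least 70): on (c) the weight is 73 (the grievant's 80 is given no effect), which does reach 70, so (c) meets the standard.
  All elements met. The burden passes to the grievant.
At Stage 3 the grievant must meet any credible evidence (weight is at least 11): on (d) the weight is 7, which does not reach 11, so (d) does not meet the standard.
  Stage 3 not carried; the grievant fails its burden.
The analysis ends at Stage 3; the employer prevails.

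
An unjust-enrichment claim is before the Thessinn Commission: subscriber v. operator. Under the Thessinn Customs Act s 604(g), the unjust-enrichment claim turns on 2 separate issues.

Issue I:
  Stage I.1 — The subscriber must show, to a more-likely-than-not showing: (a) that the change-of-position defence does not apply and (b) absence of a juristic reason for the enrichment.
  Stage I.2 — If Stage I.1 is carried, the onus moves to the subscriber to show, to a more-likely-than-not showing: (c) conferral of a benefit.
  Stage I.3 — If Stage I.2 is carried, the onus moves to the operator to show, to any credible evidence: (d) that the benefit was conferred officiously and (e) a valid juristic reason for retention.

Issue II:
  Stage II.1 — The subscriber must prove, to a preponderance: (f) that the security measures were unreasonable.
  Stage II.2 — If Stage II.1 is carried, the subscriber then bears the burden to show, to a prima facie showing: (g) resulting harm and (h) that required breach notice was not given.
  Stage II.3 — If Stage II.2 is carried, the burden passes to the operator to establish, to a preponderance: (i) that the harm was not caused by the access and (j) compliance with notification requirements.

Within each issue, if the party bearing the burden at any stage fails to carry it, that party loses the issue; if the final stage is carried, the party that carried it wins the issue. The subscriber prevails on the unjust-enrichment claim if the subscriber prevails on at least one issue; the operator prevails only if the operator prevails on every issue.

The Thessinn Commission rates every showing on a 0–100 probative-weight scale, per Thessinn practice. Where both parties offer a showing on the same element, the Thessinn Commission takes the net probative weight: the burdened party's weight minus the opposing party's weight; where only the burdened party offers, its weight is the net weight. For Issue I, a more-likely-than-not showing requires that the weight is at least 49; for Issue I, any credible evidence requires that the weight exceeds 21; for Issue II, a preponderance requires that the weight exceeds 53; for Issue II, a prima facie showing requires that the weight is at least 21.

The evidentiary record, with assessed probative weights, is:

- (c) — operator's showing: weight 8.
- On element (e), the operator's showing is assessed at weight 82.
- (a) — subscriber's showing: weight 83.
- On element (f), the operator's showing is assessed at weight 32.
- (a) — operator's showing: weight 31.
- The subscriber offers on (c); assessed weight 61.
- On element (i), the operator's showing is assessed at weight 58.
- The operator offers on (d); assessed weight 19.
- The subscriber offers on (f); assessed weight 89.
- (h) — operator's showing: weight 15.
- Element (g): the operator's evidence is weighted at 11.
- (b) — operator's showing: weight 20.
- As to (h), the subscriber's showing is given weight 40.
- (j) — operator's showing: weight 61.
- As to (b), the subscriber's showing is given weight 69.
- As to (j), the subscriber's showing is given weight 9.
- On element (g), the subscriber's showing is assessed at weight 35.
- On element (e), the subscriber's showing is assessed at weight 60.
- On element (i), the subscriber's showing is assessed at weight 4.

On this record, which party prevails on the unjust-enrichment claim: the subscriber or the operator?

— Issue I —
Stage I.1 (subscriber, a more-likely-than-not showing, weight is at least 49): (a) net 83−31=52 ≥ 49 — meets; (b) net 69−20=49 ≥ 49 — meets.
  Stage I.1 carried; the burden remains with the subscriber.
Stage I.2 (subscriber, a more-likely-than-not showing, weight is at least 49): (c) net 61−8=53 ≥ 49 — meets.
  Stage I.2 is satisfied; the onus moves to the operator.
Stage I.3 (operator, any credible evidence, weight exceeds 21): (d) 19 ≤ 21 — fails; (e) net 82−60=22 > 21 — meets.
  Stage I.3 not carried; the operator fails its burden.
The subscriber prevails on this issue.
— Issue II —
Stage II.1 (subscriber, a preponderance, weight exceeds 53): (f) net 89−32=57 > 53 — meets.
  All elements met. The subscriber retains the burden for Stage II.2.
Stage II.2 (subscriber, a prima facie showing, weight is at least 21): (g) net 35−11=24 ≥ 21 — meets; (h) net 40−15=25 ≥ 21 — meets.
  Stage II.2 carried; the burden shifts to the operator.
Stage II.3 (operator, a preponderance, weight exceeds 53): (i) net 58−4=54 > 53 — meets; (j) net 61−9=52 ≤ 53 — fails.
  Stage II.3 not carried; the operator fails its burden.
The subscriber prevails on this issue.
Per-issue: Issue I → subscriber; Issue II → subscriber. The subscriber must prevail on at least one issue; overall, the subscriber prevails.

subscriber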